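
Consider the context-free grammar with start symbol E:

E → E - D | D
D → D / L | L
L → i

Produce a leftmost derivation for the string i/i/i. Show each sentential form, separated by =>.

E => D => D/L => D/L/L => L/L/L => i/L/L => i/i/L => i/i/i

E => D   [E → D]
D => D/L   [D → D / L]
D/L => D/L/L   [D → D / L]
D/L/L => L/L/L   [D → L]
L/L/L => i/L/L   [L → i]
i/L/L => i/i/L   [L → i]
i/i/L => i/i/i   [L → i]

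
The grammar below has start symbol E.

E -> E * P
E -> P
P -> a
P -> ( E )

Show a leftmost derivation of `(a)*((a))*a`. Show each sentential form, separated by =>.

E=>E*P=>E*P*P=>P*P*P=>(E)*P*P=>(P)*P*P=>(a)*P*P=>(a)*(E)*P=>(a)*(P)*P=>(a)*((E))*P=>(a)*((P))*P=>(a)*((a))*P=>(a)*((a))*a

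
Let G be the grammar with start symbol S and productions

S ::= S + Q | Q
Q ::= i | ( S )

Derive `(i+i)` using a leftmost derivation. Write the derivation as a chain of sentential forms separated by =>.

S => Q => (S) => (S+Q) => (Q+Q) => (i+Q) => (i+i)

S => Q   [S ::= Q]
Q => (S)   [Q ::= ( S )]
(S) => (S+Q)   [S ::= S + Q]
(S+Q) => (Q+Q)   [S ::= Q]
(Q+Q) => (i+Q)   [Q ::= i]
(i+Q) => (i+i)   [Q ::= i]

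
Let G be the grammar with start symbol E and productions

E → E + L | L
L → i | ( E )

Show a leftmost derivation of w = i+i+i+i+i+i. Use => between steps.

E=>E+L=>E+L+L=>E+L+L+L=>E+L+L+L+L=>E+L+L+L+L+L=>L+L+L+L+L+L=>i+L+L+L+L+L=>i+i+L+L+L+L=>i+i+i+L+L+L=>i+i+i+i+L+L=>i+i+i+i+i+L=>i+i+i+i+i+i

E => E+L   [E → E + L]
E+L => E+L+L   [E → E + L]
E+L+L => E+L+L+L   [E → E + L]
E+L+L+L => E+L+L+L+L   [E → E + L]
E+L+L+L+L => E+L+L+L+L+L   [E → E + L]
E+L+L+L+L+L => L+L+L+L+L+L   [E → L]
L+L+L+L+L+L => i+L+L+L+L+L   [L → i]
i+L+L+L+L+L => i+i+L+L+L+L   [L → i]
i+i+L+L+L+L => i+i+i+L+L+L   [L → i]
i+i+i+L+L+L => i+i+i+i+L+L   [L → i]
i+i+i+i+L+L => i+i+i+i+i+L   [L → i]
i+i+i+i+i+L => i+i+i+i+i+i   [L → i]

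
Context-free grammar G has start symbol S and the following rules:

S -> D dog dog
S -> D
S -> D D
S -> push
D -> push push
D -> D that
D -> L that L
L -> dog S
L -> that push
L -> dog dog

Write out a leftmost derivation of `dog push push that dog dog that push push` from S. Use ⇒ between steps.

S ⇒ D D ⇒ D that D ⇒ L that L that D ⇒ dog S that L that D ⇒ dog D that L that D ⇒ dog push push that L that D ⇒ dog push push that dog dog that D ⇒ dog push push that dog dog that push push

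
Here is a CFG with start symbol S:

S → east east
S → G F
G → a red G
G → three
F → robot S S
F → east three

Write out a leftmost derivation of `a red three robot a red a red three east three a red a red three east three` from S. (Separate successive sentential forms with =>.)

S => G F   [S → G F]
G F => a red G F   [G → a red G]
a red G F => a red three F   [G → three]
a red three F => a red three robot S S   [F → robot S S]
a red three robot S S => a red three robot G F S   [S → G F]
a red three robot G F S => a red three robot a red G F S   [G → a red G]
a red three robot a red G F S => a red three robot a red a red G F S   [G → a red G]
a red three robot a red a red G F S => a red three robot a red a red three F S   [G → three]
a red three robot a red a red three F S => a red three robot a red a red three east three S   [F → east three]
a red three robot a red a red three east three S => a red three robot a red a red three east three G F   [S → G F]
a red three robot a red a red three east three G F => a red three robot a red a red three east three a red G F   [G → a red G]
a red three robot a red a red three east three a red G F => a red three robot a red a red three east three a red a red G F   [G → a red G]
a red three robot a red a red three east three a red a red G F => a red three robot a red a red three east three a red a red three F   [G → three]
a red three robot a red a red three east three a red a red three F => a red three robot a red a red three east three a red a red three east three   [F → east three]

S => G F => a red G F => a red three F => a red three robot S S => a red three robot G F S => a red three robot a red G F S => a red three robot a red a red G F S => a red three robot a red a red three F S => a red three robot a red a red three east three S => a red three robot a red a red three east three G F => a red three robot a red a red three east three a red G F => a red three robot a red a red three east three a red a red G F => a red three robot a red a red three east three a red a red three F => a red three robot a red a red three east three a red a red three east three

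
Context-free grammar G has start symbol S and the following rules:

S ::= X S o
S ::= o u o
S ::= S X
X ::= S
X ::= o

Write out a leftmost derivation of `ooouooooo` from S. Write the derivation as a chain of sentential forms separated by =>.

S => SX => SXX => XSoXX => oSoXX => oXSooXX => ooSooXX => ooouoooXX => ooouooooX => ooouooooo

S => SX   [S ::= S X]
SX => SXX   [S ::= S X]
SXX => XSoXX   [S ::= X S o]
XSoXX => oSoXX   [X ::= o]
oSoXX => oXSooXX   [S ::= X S o]
oXSooXX => ooSooXX   [X ::= o]
ooSooXX => ooouoooXX   [S ::= o u o]
ooouoooXX => ooouooooX   [X ::= o]
ooouooooX => ooouooooo   [X ::= o]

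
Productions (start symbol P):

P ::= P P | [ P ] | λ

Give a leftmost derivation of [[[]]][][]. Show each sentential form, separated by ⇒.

P ⇒ PP ⇒ PPP ⇒ [P]PP ⇒ [[P]]PP ⇒ [[[P]]]PP ⇒ [[[]]]PP ⇒ [[[]]]PPP ⇒ [[[]]][P]PP ⇒ [[[]]][]PP ⇒ [[[]]][][P]P ⇒ [[[]]][][]P ⇒ [[[]]][][]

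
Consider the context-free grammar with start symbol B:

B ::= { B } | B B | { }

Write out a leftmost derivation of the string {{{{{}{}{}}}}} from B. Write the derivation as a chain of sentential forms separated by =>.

B => {B}   [B ::= { B }]
{B} => {{B}}   [B ::= { B }]
{{B}} => {{{B}}}   [B ::= { B }]
{{{B}}} => {{{{B}}}}   [B ::= { B }]
{{{{B}}}} => {{{{BB}}}}   [B ::= B B]
{{{{BB}}}} => {{{{BBB}}}}   [B ::= B B]
{{{{BBB}}}} => {{{{{}BB}}}}   [B ::= { }]
{{{{{}BB}}}} => {{{{{}{}B}}}}   [B ::= { }]
{{{{{}{}B}}}} => {{{{{}{}{}}}}}   [B ::= { }]

B=>{B}=>{{B}}=>{{{B}}}=>{{{{B}}}}=>{{{{BB}}}}=>{{{{BBB}}}}=>{{{{{}BB}}}}=>{{{{{}{}B}}}}=>{{{{{}{}{}}}}}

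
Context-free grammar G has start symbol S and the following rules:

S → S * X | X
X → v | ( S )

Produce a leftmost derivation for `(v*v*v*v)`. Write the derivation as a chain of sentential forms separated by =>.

S => X   [S → X]
X => (S)   [X → ( S )]
(S) => (S*X)   [S → S * X]
(S*X) => (S*X*X)   [S → S * X]
(S*X*X) => (S*X*X*X)   [S → S * X]
(S*X*X*X) => (X*X*X*X)   [S → X]
(X*X*X*X) => (v*X*X*X)   [X → v]
(v*X*X*X) => (v*v*X*X)   [X → v]
(v*v*X*X) => (v*v*v*X)   [X → v]
(v*v*v*X) => (v*v*v*v)   [X → v]

S => X => (S) => (S*X) => (S*X*X) => (S*X*X*X) => (X*X*X*X) => (v*X*X*X) => (v*v*X*X) => (v*v*v*X) => (v*v*v*v)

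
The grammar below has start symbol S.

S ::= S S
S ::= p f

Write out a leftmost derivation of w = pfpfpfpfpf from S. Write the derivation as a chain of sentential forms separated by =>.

S => SS => SSS => SSSS => SSSSS => pfSSSS => pfpfSSS => pfpfpfSS => pfpfpfpfS => pfpfpfpfpf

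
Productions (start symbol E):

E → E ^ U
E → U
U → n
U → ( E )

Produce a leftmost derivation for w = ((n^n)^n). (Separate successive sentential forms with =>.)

E => U => (E) => (E^U) => (U^U) => ((E)^U) => ((E^U)^U) => ((U^U)^U) => ((n^U)^U) => ((n^n)^U) => ((n^n)^n)

E => U   [E → U]
U => (E)   [U → ( E )]
(E) => (E^U)   [E → E ^ U]
(E^U) => (U^U)   [E → U]
(U^U) => ((E)^U)   [U → ( E )]
((E)^U) => ((E^U)^U)   [E → E ^ U]
((E^U)^U) => ((U^U)^U)   [E → U]
((U^U)^U) => ((n^U)^U)   [U → n]
((n^U)^U) => ((n^n)^U)   [U → n]
((n^n)^U) => ((n^n)^n)   [U → n]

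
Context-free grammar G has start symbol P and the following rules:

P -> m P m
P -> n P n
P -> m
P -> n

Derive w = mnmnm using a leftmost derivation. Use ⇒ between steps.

P ⇒ mPm ⇒ mnPnm ⇒ mnmnm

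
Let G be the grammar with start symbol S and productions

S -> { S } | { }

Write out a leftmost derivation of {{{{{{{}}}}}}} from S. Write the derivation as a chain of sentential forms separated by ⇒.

S⇒{S}⇒{{S}}⇒{{{S}}}⇒{{{{S}}}}⇒{{{{{S}}}}}⇒{{{{{{S}}}}}}⇒{{{{{{{}}}}}}}

S ⇒ {S}   [S -> { S }]
{S} ⇒ {{S}}   [S -> { S }]
{{S}} ⇒ {{{S}}}   [S -> { S }]
{{{S}}} ⇒ {{{{S}}}}   [S -> { S }]
{{{{S}}}} ⇒ {{{{{S}}}}}   [S -> { S }]
{{{{{S}}}}} ⇒ {{{{{{S}}}}}}   [S -> { S }]
{{{{{{S}}}}}} ⇒ {{{{{{{}}}}}}}   [S -> { }]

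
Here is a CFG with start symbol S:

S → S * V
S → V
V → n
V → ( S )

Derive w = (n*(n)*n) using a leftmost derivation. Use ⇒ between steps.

S ⇒ V   [S → V]
V ⇒ (S)   [V → ( S )]
(S) ⇒ (S*V)   [S → S * V]
(S*V) ⇒ (S*V*V)   [S → S * V]
(S*V*V) ⇒ (V*V*V)   [S → V]
(V*V*V) ⇒ (n*V*V)   [V → n]
(n*V*V) ⇒ (n*(S)*V)   [V → ( S )]
(n*(S)*V) ⇒ (n*(V)*V)   [S → V]
(n*(V)*V) ⇒ (n*(n)*V)   [V → n]
(n*(n)*V) ⇒ (n*(n)*n)   [V → n]

S ⇒ V ⇒ (S) ⇒ (S*V) ⇒ (S*V*V) ⇒ (V*V*V) ⇒ (n*V*V) ⇒ (n*(S)*V) ⇒ (n*(V)*V) ⇒ (n*(n)*V) ⇒ (n*(n)*n)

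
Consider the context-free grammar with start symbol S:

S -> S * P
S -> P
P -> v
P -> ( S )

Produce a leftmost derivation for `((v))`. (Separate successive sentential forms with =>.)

S => P => (S) => (P) => ((S)) => ((P)) => ((v))

S => P   [S -> P]
P => (S)   [P -> ( S )]
(S) => (P)   [S -> P]
(P) => ((S))   [P -> ( S )]
((S)) => ((P))   [S -> P]
((P)) => ((v))   [P -> v]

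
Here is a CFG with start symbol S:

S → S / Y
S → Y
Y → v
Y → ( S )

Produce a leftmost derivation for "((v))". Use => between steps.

S => Y   [S → Y]
Y => (S)   [Y → ( S )]
(S) => (Y)   [S → Y]
(Y) => ((S))   [Y → ( S )]
((S)) => ((Y))   [S → Y]
((Y)) => ((v))   [Y → v]

S => Y => (S) => (Y) => ((S)) => ((Y)) => ((v))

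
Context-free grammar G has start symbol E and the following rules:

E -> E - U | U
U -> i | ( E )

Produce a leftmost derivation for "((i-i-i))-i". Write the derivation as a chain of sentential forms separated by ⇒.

E ⇒ E-U ⇒ U-U ⇒ (E)-U ⇒ (U)-U ⇒ ((E))-U ⇒ ((E-U))-U ⇒ ((E-U-U))-U ⇒ ((U-U-U))-U ⇒ ((i-U-U))-U ⇒ ((i-i-U))-U ⇒ ((i-i-i))-U ⇒ ((i-i-i))-i

E ⇒ E-U   [E -> E - U]
E-U ⇒ U-U   [E -> U]
U-U ⇒ (E)-U   [U -> ( E )]
(E)-U ⇒ (U)-U   [E -> U]
(U)-U ⇒ ((E))-U   [U -> ( E )]
((E))-U ⇒ ((E-U))-U   [E -> E - U]
((E-U))-U ⇒ ((E-U-U))-U   [E -> E - U]
((E-U-U))-U ⇒ ((U-U-U))-U   [E -> U]
((U-U-U))-U ⇒ ((i-U-U))-U   [U -> i]
((i-U-U))-U ⇒ ((i-i-U))-U   [U -> i]
((i-i-U))-U ⇒ ((i-i-i))-U   [U -> i]
((i-i-i))-U ⇒ ((i-i-i))-i   [U -> i]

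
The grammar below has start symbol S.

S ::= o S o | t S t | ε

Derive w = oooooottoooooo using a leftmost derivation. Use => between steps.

S => oSo => ooSoo => oooSooo => ooooSoooo => oooooSooooo => ooooooSoooooo => ooooootStoooooo => oooooottoooooo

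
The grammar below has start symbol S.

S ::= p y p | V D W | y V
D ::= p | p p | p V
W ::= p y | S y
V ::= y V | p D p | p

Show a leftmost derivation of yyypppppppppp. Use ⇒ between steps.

S ⇒ yV   [S ::= y V]
yV ⇒ yyV   [V ::= y V]
yyV ⇒ yyyV   [V ::= y V]
yyyV ⇒ yyypDp   [V ::= p D p]
yyypDp ⇒ yyyppVp   [D ::= p V]
yyyppVp ⇒ yyypppDpp   [V ::= p D p]
yyypppDpp ⇒ yyyppppVpp   [D ::= p V]
yyyppppVpp ⇒ yyypppppDppp   [V ::= p D p]
yyypppppDppp ⇒ yyypppppppppp   [D ::= p p]

S ⇒ yV ⇒ yyV ⇒ yyyV ⇒ yyypDp ⇒ yyyppVp ⇒ yyypppDpp ⇒ yyyppppVpp ⇒ yyypppppDppp ⇒ yyypppppppppp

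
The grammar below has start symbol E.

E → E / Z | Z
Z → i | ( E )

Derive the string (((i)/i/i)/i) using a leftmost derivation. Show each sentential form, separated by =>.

E => Z => (E) => (E/Z) => (Z/Z) => ((E)/Z) => ((E/Z)/Z) => ((E/Z/Z)/Z) => ((Z/Z/Z)/Z) => (((E)/Z/Z)/Z) => (((Z)/Z/Z)/Z) => (((i)/Z/Z)/Z) => (((i)/i/Z)/Z) => (((i)/i/i)/Z) => (((i)/i/i)/i)

E => Z   [E → Z]
Z => (E)   [Z → ( E )]
(E) => (E/Z)   [E → E / Z]
(E/Z) => (Z/Z)   [E → Z]
(Z/Z) => ((E)/Z)   [Z → ( E )]
((E)/Z) => ((E/Z)/Z)   [E → E / Z]
((E/Z)/Z) => ((E/Z/Z)/Z)   [E → E / Z]
((E/Z/Z)/Z) => ((Z/Z/Z)/Z)   [E → Z]
((Z/Z/Z)/Z) => (((E)/Z/Z)/Z)   [Z → ( E )]
(((E)/Z/Z)/Z) => (((Z)/Z/Z)/Z)   [E → Z]
(((Z)/Z/Z)/Z) => (((i)/Z/Z)/Z)   [Z → i]
(((i)/Z/Z)/Z) => (((i)/i/Z)/Z)   [Z → i]
(((i)/i/Z)/Z) => (((i)/i/i)/Z)   [Z → i]
(((i)/i/i)/Z) => (((i)/i/i)/i)   [Z → i]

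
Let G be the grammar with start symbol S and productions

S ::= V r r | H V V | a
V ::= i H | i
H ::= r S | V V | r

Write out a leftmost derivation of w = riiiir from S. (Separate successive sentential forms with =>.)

S=>HVV=>rVV=>riV=>riiH=>riiVV=>riiiV=>riiiiH=>riiiir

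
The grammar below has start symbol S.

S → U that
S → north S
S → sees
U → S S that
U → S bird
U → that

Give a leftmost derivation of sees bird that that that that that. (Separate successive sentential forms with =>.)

S => U that   [S → U that]
U that => S S that that   [U → S S that]
S S that that => U that S that that   [S → U that]
U that S that that => S bird that S that that   [U → S bird]
S bird that S that that => sees bird that S that that   [S → sees]
sees bird that S that that => sees bird that U that that that   [S → U that]
sees bird that U that that that => sees bird that that that that that   [U → that]

S => U that => S S that that => U that S that that => S bird that S that that => sees bird that S that that => sees bird that U that that that => sees bird that that that that that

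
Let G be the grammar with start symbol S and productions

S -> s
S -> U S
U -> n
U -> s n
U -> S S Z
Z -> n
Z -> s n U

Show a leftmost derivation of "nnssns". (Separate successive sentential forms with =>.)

S=>US=>SSZS=>USSZS=>nSSZS=>nUSSZS=>nnSSZS=>nnsSZS=>nnssZS=>nnssnS=>nnssns

S => US   [S -> U S]
US => SSZS   [U -> S S Z]
SSZS => USSZS   [S -> U S]
USSZS => nSSZS   [U -> n]
nSSZS => nUSSZS   [S -> U S]
nUSSZS => nnSSZS   [U -> n]
nnSSZS => nnsSZS   [S -> s]
nnsSZS => nnssZS   [S -> s]
nnssZS => nnssnS   [Z -> n]
nnssnS => nnssns   [S -> s]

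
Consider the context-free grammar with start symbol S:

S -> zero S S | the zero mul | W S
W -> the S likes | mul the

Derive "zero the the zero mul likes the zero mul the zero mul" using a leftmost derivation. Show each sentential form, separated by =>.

S => zero S S   [S -> zero S S]
zero S S => zero W S S   [S -> W S]
zero W S S => zero the S likes S S   [W -> the S likes]
zero the S likes S S => zero the the zero mul likes S S   [S -> the zero mul]
zero the the zero mul likes S S => zero the the zero mul likes the zero mul S   [S -> the zero mul]
zero the the zero mul likes the zero mul S => zero the the zero mul likes the zero mul the zero mul   [S -> the zero mul]

S => zero S S => zero W S S => zero the S likes S S => zero the the zero mul likes S S => zero the the zero mul likes the zero mul S => zero the the zero mul likes the zero mul the zero mul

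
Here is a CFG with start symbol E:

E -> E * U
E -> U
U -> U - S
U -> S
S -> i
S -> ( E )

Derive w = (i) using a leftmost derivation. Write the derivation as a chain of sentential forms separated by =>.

E=>U=>S=>(E)=>(U)=>(S)=>(i)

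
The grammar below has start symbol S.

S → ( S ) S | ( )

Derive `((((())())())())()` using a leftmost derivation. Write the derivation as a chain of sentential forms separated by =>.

S => (S)S   [S → ( S ) S]
(S)S => ((S)S)S   [S → ( S ) S]
((S)S)S => (((S)S)S)S   [S → ( S ) S]
(((S)S)S)S => ((((S)S)S)S)S   [S → ( S ) S]
((((S)S)S)S)S => ((((())S)S)S)S   [S → ( )]
((((())S)S)S)S => ((((())())S)S)S   [S → ( )]
((((())())S)S)S => ((((())())())S)S   [S → ( )]
((((())())())S)S => ((((())())())())S   [S → ( )]
((((())())())())S => ((((())())())())()   [S → ( )]

S => (S)S => ((S)S)S => (((S)S)S)S => ((((S)S)S)S)S => ((((())S)S)S)S => ((((())())S)S)S => ((((())())())S)S => ((((())())())())S => ((((())())())())()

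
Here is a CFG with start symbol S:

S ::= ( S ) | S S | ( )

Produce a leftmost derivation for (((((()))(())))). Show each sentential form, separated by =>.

S => (S)   [S ::= ( S )]
(S) => ((S))   [S ::= ( S )]
((S)) => (((S)))   [S ::= ( S )]
(((S))) => (((SS)))   [S ::= S S]
(((SS))) => ((((S)S)))   [S ::= ( S )]
((((S)S))) => (((((S))S)))   [S ::= ( S )]
(((((S))S))) => (((((()))S)))   [S ::= ( )]
(((((()))S))) => (((((()))(S))))   [S ::= ( S )]
(((((()))(S)))) => (((((()))(()))))   [S ::= ( )]

S => (S) => ((S)) => (((S))) => (((SS))) => ((((S)S))) => (((((S))S))) => (((((()))S))) => (((((()))(S)))) => (((((()))(()))))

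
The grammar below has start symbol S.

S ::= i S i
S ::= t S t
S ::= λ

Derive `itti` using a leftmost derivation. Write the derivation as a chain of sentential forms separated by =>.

S => iSi => itSti => itti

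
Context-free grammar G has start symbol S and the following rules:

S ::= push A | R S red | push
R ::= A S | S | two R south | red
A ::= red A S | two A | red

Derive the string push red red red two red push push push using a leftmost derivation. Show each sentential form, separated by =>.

S => push A   [S ::= push A]
push A => push red A S   [A ::= red A S]
push red A S => push red red A S S   [A ::= red A S]
push red red A S S => push red red red A S S S   [A ::= red A S]
push red red red A S S S => push red red red two A S S S   [A ::= two A]
push red red red two A S S S => push red red red two red S S S   [A ::= red]
push red red red two red S S S => push red red red two red push S S   [S ::= push]
push red red red two red push S S => push red red red two red push push S   [S ::= push]
push red red red two red push push S => push red red red two red push push push   [S ::= push]

S => push A => push red A S => push red red A S S => push red red red A S S S => push red red red two A S S S => push red red red two red S S S => push red red red two red push S S => push red red red two red push push S => push red red red two red push push push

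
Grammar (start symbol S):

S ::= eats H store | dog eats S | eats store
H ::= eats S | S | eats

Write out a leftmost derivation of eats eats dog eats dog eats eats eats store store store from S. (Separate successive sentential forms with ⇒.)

S ⇒ eats H store ⇒ eats eats S store ⇒ eats eats dog eats S store ⇒ eats eats dog eats dog eats S store ⇒ eats eats dog eats dog eats eats H store store ⇒ eats eats dog eats dog eats eats S store store ⇒ eats eats dog eats dog eats eats eats store store store

S ⇒ eats H store   [S ::= eats H store]
eats H store ⇒ eats eats S store   [H ::= eats S]
eats eats S store ⇒ eats eats dog eats S store   [S ::= dog eats S]
eats eats dog eats S store ⇒ eats eats dog eats dog eats S store   [S ::= dog eats S]
eats eats dog eats dog eats S store ⇒ eats eats dog eats dog eats eats H store store   [S ::= eats H store]
eats eats dog eats dog eats eats H store store ⇒ eats eats dog eats dog eats eats S store store   [H ::= S]
eats eats dog eats dog eats eats S store store ⇒ eats eats dog eats dog eats eats eats store store store   [S ::= eats store]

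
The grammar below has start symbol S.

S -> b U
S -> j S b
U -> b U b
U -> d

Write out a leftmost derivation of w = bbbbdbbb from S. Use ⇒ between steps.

S ⇒ bU ⇒ bbUb ⇒ bbbUbb ⇒ bbbbUbbb ⇒ bbbbdbbb

S ⇒ bU   [S -> b U]
bU ⇒ bbUb   [U -> b U b]
bbUb ⇒ bbbUbb   [U -> b U b]
bbbUbb ⇒ bbbbUbbb   [U -> b U b]
bbbbUbbb ⇒ bbbbdbbb   [U -> d]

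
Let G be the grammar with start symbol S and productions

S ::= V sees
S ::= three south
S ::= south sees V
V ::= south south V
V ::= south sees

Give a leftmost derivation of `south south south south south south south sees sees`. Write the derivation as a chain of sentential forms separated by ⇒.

S ⇒ V sees   [S ::= V sees]
V sees ⇒ south south V sees   [V ::= south south V]
south south V sees ⇒ south south south south V sees   [V ::= south south V]
south south south south V sees ⇒ south south south south south south V sees   [V ::= south south V]
south south south south south south V sees ⇒ south south south south south south south sees sees   [V ::= south sees]

S ⇒ V sees ⇒ south south V sees ⇒ south south south south V sees ⇒ south south south south south south V sees ⇒ south south south south south south south sees sees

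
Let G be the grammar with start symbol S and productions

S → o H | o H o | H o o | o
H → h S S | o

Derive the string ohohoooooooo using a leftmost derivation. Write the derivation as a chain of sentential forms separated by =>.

S => oH => ohSS => ohoHoS => ohohSSoS => ohohoHoSoS => ohohoooSoS => ohohooooHooS => ohohoooooooS => ohohoooooooo

S => oH   [S → o H]
oH => ohSS   [H → h S S]
ohSS => ohoHoS   [S → o H o]
ohoHoS => ohohSSoS   [H → h S S]
ohohSSoS => ohohoHoSoS   [S → o H o]
ohohoHoSoS => ohohoooSoS   [H → o]
ohohoooSoS => ohohooooHooS   [S → o H o]
ohohooooHooS => ohohoooooooS   [H → o]
ohohoooooooS => ohohoooooooo   [S → o]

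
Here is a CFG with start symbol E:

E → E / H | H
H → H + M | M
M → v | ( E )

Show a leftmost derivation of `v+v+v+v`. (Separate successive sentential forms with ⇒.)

E⇒H⇒H+M⇒H+M+M⇒H+M+M+M⇒M+M+M+M⇒v+M+M+M⇒v+v+M+M⇒v+v+v+M⇒v+v+v+v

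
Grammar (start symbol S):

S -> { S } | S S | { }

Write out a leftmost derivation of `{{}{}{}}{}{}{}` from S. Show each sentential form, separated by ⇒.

S ⇒ SS ⇒ SSS ⇒ SSSS ⇒ {S}SSS ⇒ {SS}SSS ⇒ {SSS}SSS ⇒ {{}SS}SSS ⇒ {{}{}S}SSS ⇒ {{}{}{}}SSS ⇒ {{}{}{}}{}SS ⇒ {{}{}{}}{}{}S ⇒ {{}{}{}}{}{}{}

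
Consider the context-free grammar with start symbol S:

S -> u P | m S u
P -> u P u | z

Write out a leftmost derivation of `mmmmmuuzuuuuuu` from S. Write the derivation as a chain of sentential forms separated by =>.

S => mSu => mmSuu => mmmSuuu => mmmmSuuuu => mmmmmSuuuuu => mmmmmuPuuuuu => mmmmmuuPuuuuuu => mmmmmuuzuuuuuu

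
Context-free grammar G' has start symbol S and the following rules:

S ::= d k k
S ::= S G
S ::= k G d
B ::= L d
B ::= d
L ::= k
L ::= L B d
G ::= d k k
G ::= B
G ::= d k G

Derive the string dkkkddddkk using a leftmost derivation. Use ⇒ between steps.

S⇒SG⇒SGG⇒dkkGG⇒dkkBG⇒dkkLdG⇒dkkLBddG⇒dkkkBddG⇒dkkkdddG⇒dkkkddddkk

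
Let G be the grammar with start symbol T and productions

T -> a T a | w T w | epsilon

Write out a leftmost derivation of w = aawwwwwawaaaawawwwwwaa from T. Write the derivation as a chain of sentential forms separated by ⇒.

T ⇒ aTa   [T -> a T a]
aTa ⇒ aaTaa   [T -> a T a]
aaTaa ⇒ aawTwaa   [T -> w T w]
aawTwaa ⇒ aawwTwwaa   [T -> w T w]
aawwTwwaa ⇒ aawwwTwwwaa   [T -> w T w]
aawwwTwwwaa ⇒ aawwwwTwwwwaa   [T -> w T w]
aawwwwTwwwwaa ⇒ aawwwwwTwwwwwaa   [T -> w T w]
aawwwwwTwwwwwaa ⇒ aawwwwwaTawwwwwaa   [T -> a T a]
aawwwwwaTawwwwwaa ⇒ aawwwwwawTwawwwwwaa   [T -> w T w]
aawwwwwawTwawwwwwaa ⇒ aawwwwwawaTawawwwwwaa   [T -> a T a]
aawwwwwawaTawawwwwwaa ⇒ aawwwwwawaaTaawawwwwwaa   [T -> a T a]
aawwwwwawaaTaawawwwwwaa ⇒ aawwwwwawaaaawawwwwwaa   [T -> epsilon]

T ⇒ aTa ⇒ aaTaa ⇒ aawTwaa ⇒ aawwTwwaa ⇒ aawwwTwwwaa ⇒ aawwwwTwwwwaa ⇒ aawwwwwTwwwwwaa ⇒ aawwwwwaTawwwwwaa ⇒ aawwwwwawTwawwwwwaa ⇒ aawwwwwawaTawawwwwwaa ⇒ aawwwwwawaaTaawawwwwwaa ⇒ aawwwwwawaaaawawwwwwaa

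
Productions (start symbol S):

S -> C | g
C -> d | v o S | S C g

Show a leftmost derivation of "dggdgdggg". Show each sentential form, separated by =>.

S=>C=>SCg=>CCg=>dCg=>dSCgg=>dgCgg=>dgSCggg=>dgCCggg=>dgSCgCggg=>dggCgCggg=>dggdgCggg=>dggdgdggg

S => C   [S -> C]
C => SCg   [C -> S C g]
SCg => CCg   [S -> C]
CCg => dCg   [C -> d]
dCg => dSCgg   [C -> S C g]
dSCgg => dgCgg   [S -> g]
dgCgg => dgSCggg   [C -> S C g]
dgSCggg => dgCCggg   [S -> C]
dgCCggg => dgSCgCggg   [C -> S C g]
dgSCgCggg => dggCgCggg   [S -> g]
dggCgCggg => dggdgCggg   [C -> d]
dggdgCggg => dggdgdggg   [C -> d]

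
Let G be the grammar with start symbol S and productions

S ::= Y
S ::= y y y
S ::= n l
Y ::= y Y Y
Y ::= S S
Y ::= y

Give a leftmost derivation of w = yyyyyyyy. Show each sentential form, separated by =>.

S => Y => yYY => ySSY => yYSY => yyYYSY => yyyYSY => yyyySY => yyyyyyyY => yyyyyyyy

S => Y   [S ::= Y]
Y => yYY   [Y ::= y Y Y]
yYY => ySSY   [Y ::= S S]
ySSY => yYSY   [S ::= Y]
yYSY => yyYYSY   [Y ::= y Y Y]
yyYYSY => yyyYSY   [Y ::= y]
yyyYSY => yyyySY   [Y ::= y]
yyyySY => yyyyyyyY   [S ::= y y y]
yyyyyyyY => yyyyyyyy   [Y ::= y]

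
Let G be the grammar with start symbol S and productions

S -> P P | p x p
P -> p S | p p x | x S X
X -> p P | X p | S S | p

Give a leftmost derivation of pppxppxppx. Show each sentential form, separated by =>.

S=>PP=>pSP=>pPPP=>pppxPP=>pppxppxP=>pppxppxppx

S => PP   [S -> P P]
PP => pSP   [P -> p S]
pSP => pPPP   [S -> P P]
pPPP => pppxPP   [P -> p p x]
pppxPP => pppxppxP   [P -> p p x]
pppxppxP => pppxppxppx   [P -> p p x]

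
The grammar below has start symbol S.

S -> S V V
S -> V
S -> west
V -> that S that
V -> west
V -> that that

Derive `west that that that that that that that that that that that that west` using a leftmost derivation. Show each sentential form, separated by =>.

S => S V V => S V V V V => west V V V V => west that S that V V V => west that S V V that V V V => west that V V V that V V V => west that that that V V that V V V => west that that that that that V that V V V => west that that that that that that that that V V V => west that that that that that that that that that that V V => west that that that that that that that that that that that that V => west that that that that that that that that that that that that west

S => S V V   [S -> S V V]
S V V => S V V V V   [S -> S V V]
S V V V V => west V V V V   [S -> west]
west V V V V => west that S that V V V   [V -> that S that]
west that S that V V V => west that S V V that V V V   [S -> S V V]
west that S V V that V V V => west that V V V that V V V   [S -> V]
west that V V V that V V V => west that that that V V that V V V   [V -> that that]
west that that that V V that V V V => west that that that that that V that V V V   [V -> that that]
west that that that that that V that V V V => west that that that that that that that that V V V   [V -> that that]
west that that that that that that that that V V V => west that that that that that that that that that that V V   [V -> that that]
west that that that that that that that that that that V V => west that that that that that that that that that that that that V   [V -> that that]
west that that that that that that that that that that that that V => west that that that that that that that that that that that that west   [V -> west]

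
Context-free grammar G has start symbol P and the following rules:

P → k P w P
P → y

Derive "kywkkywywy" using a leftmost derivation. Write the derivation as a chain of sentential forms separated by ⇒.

P ⇒ kPwP ⇒ kywP ⇒ kywkPwP ⇒ kywkkPwPwP ⇒ kywkkywPwP ⇒ kywkkywywP ⇒ kywkkywywy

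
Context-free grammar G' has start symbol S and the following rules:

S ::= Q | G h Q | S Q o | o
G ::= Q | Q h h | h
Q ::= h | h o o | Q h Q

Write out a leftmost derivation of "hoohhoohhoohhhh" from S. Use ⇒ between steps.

S ⇒ GhQ   [S ::= G h Q]
GhQ ⇒ QhQ   [G ::= Q]
QhQ ⇒ hoohQ   [Q ::= h o o]
hoohQ ⇒ hoohQhQ   [Q ::= Q h Q]
hoohQhQ ⇒ hoohQhQhQ   [Q ::= Q h Q]
hoohQhQhQ ⇒ hoohhoohQhQ   [Q ::= h o o]
hoohhoohQhQ ⇒ hoohhoohhoohQ   [Q ::= h o o]
hoohhoohhoohQ ⇒ hoohhoohhoohQhQ   [Q ::= Q h Q]
hoohhoohhoohQhQ ⇒ hoohhoohhoohhhQ   [Q ::= h]
hoohhoohhoohhhQ ⇒ hoohhoohhoohhhh   [Q ::= h]

S ⇒ GhQ ⇒ QhQ ⇒ hoohQ ⇒ hoohQhQ ⇒ hoohQhQhQ ⇒ hoohhoohQhQ ⇒ hoohhoohhoohQ ⇒ hoohhoohhoohQhQ ⇒ hoohhoohhoohhhQ ⇒ hoohhoohhoohhhh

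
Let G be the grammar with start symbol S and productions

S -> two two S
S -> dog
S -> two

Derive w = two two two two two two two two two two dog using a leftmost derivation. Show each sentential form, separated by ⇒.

S ⇒ two two S   [S -> two two S]
two two S ⇒ two two two two S   [S -> two two S]
two two two two S ⇒ two two two two two two S   [S -> two two S]
two two two two two two S ⇒ two two two two two two two two S   [S -> two two S]
two two two two two two two two S ⇒ two two two two two two two two two two S   [S -> two two S]
two two two two two two two two two two S ⇒ two two two two two two two two two two dog   [S -> dog]

S ⇒ two two S ⇒ two two two two S ⇒ two two two two two two S ⇒ two two two two two two two two S ⇒ two two two two two two two two two two S ⇒ two two two two two two two two two two dog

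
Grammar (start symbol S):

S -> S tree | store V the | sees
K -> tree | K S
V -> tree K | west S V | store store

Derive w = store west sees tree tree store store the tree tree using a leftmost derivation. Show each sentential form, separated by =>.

S => S tree => S tree tree => store V the tree tree => store west S V the tree tree => store west S tree V the tree tree => store west S tree tree V the tree tree => store west sees tree tree V the tree tree => store west sees tree tree store store the tree tree

S => S tree   [S -> S tree]
S tree => S tree tree   [S -> S tree]
S tree tree => store V the tree tree   [S -> store V the]
store V the tree tree => store west S V the tree tree   [V -> west S V]
store west S V the tree tree => store west S tree V the tree tree   [S -> S tree]
store west S tree V the tree tree => store west S tree tree V the tree tree   [S -> S tree]
store west S tree tree V the tree tree => store west sees tree tree V the tree tree   [S -> sees]
store west sees tree tree V the tree tree => store west sees tree tree store store the tree tree   [V -> store store]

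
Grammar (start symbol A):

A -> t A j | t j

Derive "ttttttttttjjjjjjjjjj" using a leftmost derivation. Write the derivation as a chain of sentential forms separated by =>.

A => tAj   [A -> t A j]
tAj => ttAjj   [A -> t A j]
ttAjj => tttAjjj   [A -> t A j]
tttAjjj => ttttAjjjj   [A -> t A j]
ttttAjjjj => tttttAjjjjj   [A -> t A j]
tttttAjjjjj => ttttttAjjjjjj   [A -> t A j]
ttttttAjjjjjj => tttttttAjjjjjjj   [A -> t A j]
tttttttAjjjjjjj => ttttttttAjjjjjjjj   [A -> t A j]
ttttttttAjjjjjjjj => tttttttttAjjjjjjjjj   [A -> t A j]
tttttttttAjjjjjjjjj => ttttttttttjjjjjjjjjj   [A -> t j]

A => tAj => ttAjj => tttAjjj => ttttAjjjj => tttttAjjjjj => ttttttAjjjjjj => tttttttAjjjjjjj => ttttttttAjjjjjjjj => tttttttttAjjjjjjjjj => ttttttttttjjjjjjjjjj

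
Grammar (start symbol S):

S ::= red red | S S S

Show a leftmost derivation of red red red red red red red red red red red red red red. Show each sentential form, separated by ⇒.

S ⇒ S S S ⇒ S S S S S ⇒ S S S S S S S ⇒ red red S S S S S S ⇒ red red red red S S S S S ⇒ red red red red red red S S S S ⇒ red red red red red red red red S S S ⇒ red red red red red red red red red red S S ⇒ red red red red red red red red red red red red S ⇒ red red red red red red red red red red red red red red

S ⇒ S S S   [S ::= S S S]
S S S ⇒ S S S S S   [S ::= S S S]
S S S S S ⇒ S S S S S S S   [S ::= S S S]
S S S S S S S ⇒ red red S S S S S S   [S ::= red red]
red red S S S S S S ⇒ red red red red S S S S S   [S ::= red red]
red red red red S S S S S ⇒ red red red red red red S S S S   [S ::= red red]
red red red red red red S S S S ⇒ red red red red red red red red S S S   [S ::= red red]
red red red red red red red red S S S ⇒ red red red red red red red red red red S S   [S ::= red red]
red red red red red red red red red red S S ⇒ red red red red red red red red red red red red S   [S ::= red red]
red red red red red red red red red red red red S ⇒ red red red red red red red red red red red red red red   [S ::= red red]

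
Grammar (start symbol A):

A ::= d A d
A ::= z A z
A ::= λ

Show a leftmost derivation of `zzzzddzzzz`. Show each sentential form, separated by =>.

A => zAz   [A ::= z A z]
zAz => zzAzz   [A ::= z A z]
zzAzz => zzzAzzz   [A ::= z A z]
zzzAzzz => zzzzAzzzz   [A ::= z A z]
zzzzAzzzz => zzzzdAdzzzz   [A ::= d A d]
zzzzdAdzzzz => zzzzddzzzz   [A ::= λ]

A => zAz => zzAzz => zzzAzzz => zzzzAzzzz => zzzzdAdzzzz => zzzzddzzzz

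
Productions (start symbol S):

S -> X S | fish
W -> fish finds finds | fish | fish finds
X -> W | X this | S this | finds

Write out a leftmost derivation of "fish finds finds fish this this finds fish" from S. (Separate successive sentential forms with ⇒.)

S ⇒ X S   [S -> X S]
X S ⇒ W S   [X -> W]
W S ⇒ fish finds finds S   [W -> fish finds finds]
fish finds finds S ⇒ fish finds finds X S   [S -> X S]
fish finds finds X S ⇒ fish finds finds X this S   [X -> X this]
fish finds finds X this S ⇒ fish finds finds S this this S   [X -> S this]
fish finds finds S this this S ⇒ fish finds finds fish this this S   [S -> fish]
fish finds finds fish this this S ⇒ fish finds finds fish this this X S   [S -> X S]
fish finds finds fish this this X S ⇒ fish finds finds fish this this finds S   [X -> finds]
fish finds finds fish this this finds S ⇒ fish finds finds fish this this finds fish   [S -> fish]

S ⇒ X S ⇒ W S ⇒ fish finds finds S ⇒ fish finds finds X S ⇒ fish finds finds X this S ⇒ fish finds finds S this this S ⇒ fish finds finds fish this this S ⇒ fish finds finds fish this this X S ⇒ fish finds finds fish this this finds S ⇒ fish finds finds fish this this finds fish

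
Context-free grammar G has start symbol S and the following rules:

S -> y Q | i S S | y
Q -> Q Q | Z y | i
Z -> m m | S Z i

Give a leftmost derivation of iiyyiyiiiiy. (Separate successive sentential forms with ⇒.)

S ⇒ iSS ⇒ iiSSS ⇒ iiySS ⇒ iiyyS ⇒ iiyyiSS ⇒ iiyyiyQS ⇒ iiyyiyQQS ⇒ iiyyiyQQQS ⇒ iiyyiyQQQQS ⇒ iiyyiyiQQQS ⇒ iiyyiyiiQQS ⇒ iiyyiyiiiQS ⇒ iiyyiyiiiiS ⇒ iiyyiyiiiiy

S ⇒ iSS   [S -> i S S]
iSS ⇒ iiSSS   [S -> i S S]
iiSSS ⇒ iiySS   [S -> y]
iiySS ⇒ iiyyS   [S -> y]
iiyyS ⇒ iiyyiSS   [S -> i S S]
iiyyiSS ⇒ iiyyiyQS   [S -> y Q]
iiyyiyQS ⇒ iiyyiyQQS   [Q -> Q Q]
iiyyiyQQS ⇒ iiyyiyQQQS   [Q -> Q Q]
iiyyiyQQQS ⇒ iiyyiyQQQQS   [Q -> Q Q]
iiyyiyQQQQS ⇒ iiyyiyiQQQS   [Q -> i]
iiyyiyiQQQS ⇒ iiyyiyiiQQS   [Q -> i]
iiyyiyiiQQS ⇒ iiyyiyiiiQS   [Q -> i]
iiyyiyiiiQS ⇒ iiyyiyiiiiS   [Q -> i]
iiyyiyiiiiS ⇒ iiyyiyiiiiy   [S -> y]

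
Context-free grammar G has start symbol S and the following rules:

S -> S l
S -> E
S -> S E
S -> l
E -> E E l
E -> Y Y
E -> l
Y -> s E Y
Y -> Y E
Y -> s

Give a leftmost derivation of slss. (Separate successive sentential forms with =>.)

S => E => YY => sEYY => slYY => slsY => slss

S => E   [S -> E]
E => YY   [E -> Y Y]
YY => sEYY   [Y -> s E Y]
sEYY => slYY   [E -> l]
slYY => slsY   [Y -> s]
slsY => slss   [Y -> s]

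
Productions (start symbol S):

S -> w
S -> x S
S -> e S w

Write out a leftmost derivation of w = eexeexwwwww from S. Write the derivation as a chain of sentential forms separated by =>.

S => eSw   [S -> e S w]
eSw => eeSww   [S -> e S w]
eeSww => eexSww   [S -> x S]
eexSww => eexeSwww   [S -> e S w]
eexeSwww => eexeeSwwww   [S -> e S w]
eexeeSwwww => eexeexSwwww   [S -> x S]
eexeexSwwww => eexeexwwwww   [S -> w]

S => eSw => eeSww => eexSww => eexeSwww => eexeeSwwww => eexeexSwwww => eexeexwwwww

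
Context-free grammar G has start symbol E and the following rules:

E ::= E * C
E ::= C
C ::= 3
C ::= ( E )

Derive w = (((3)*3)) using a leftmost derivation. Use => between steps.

E => C => (E) => (C) => ((E)) => ((E*C)) => ((C*C)) => (((E)*C)) => (((C)*C)) => (((3)*C)) => (((3)*3))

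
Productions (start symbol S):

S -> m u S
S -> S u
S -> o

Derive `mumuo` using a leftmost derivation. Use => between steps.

S => muS   [S -> m u S]
muS => mumuS   [S -> m u S]
mumuS => mumuo   [S -> o]

S => muS => mumuS => mumuo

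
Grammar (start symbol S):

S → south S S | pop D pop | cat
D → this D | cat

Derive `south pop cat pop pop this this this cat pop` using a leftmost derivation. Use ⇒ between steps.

S ⇒ south S S ⇒ south pop D pop S ⇒ south pop cat pop S ⇒ south pop cat pop pop D pop ⇒ south pop cat pop pop this D pop ⇒ south pop cat pop pop this this D pop ⇒ south pop cat pop pop this this this D pop ⇒ south pop cat pop pop this this this cat pop

S ⇒ south S S   [S → south S S]
south S S ⇒ south pop D pop S   [S → pop D pop]
south pop D pop S ⇒ south pop cat pop S   [D → cat]
south pop cat pop S ⇒ south pop cat pop pop D pop   [S → pop D pop]
south pop cat pop pop D pop ⇒ south pop cat pop pop this D pop   [D → this D]
south pop cat pop pop this D pop ⇒ south pop cat pop pop this this D pop   [D → this D]
south pop cat pop pop this this D pop ⇒ south pop cat pop pop this this this D pop   [D → this D]
south pop cat pop pop this this this D pop ⇒ south pop cat pop pop this this this cat pop   [D → cat]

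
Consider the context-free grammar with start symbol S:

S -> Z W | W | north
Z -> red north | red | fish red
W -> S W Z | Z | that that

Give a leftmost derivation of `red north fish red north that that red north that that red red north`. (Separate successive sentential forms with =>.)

S => Z W   [S -> Z W]
Z W => red W   [Z -> red]
red W => red S W Z   [W -> S W Z]
red S W Z => red north W Z   [S -> north]
red north W Z => red north S W Z Z   [W -> S W Z]
red north S W Z Z => red north Z W W Z Z   [S -> Z W]
red north Z W W Z Z => red north fish red W W Z Z   [Z -> fish red]
red north fish red W W Z Z => red north fish red S W Z W Z Z   [W -> S W Z]
red north fish red S W Z W Z Z => red north fish red north W Z W Z Z   [S -> north]
red north fish red north W Z W Z Z => red north fish red north that that Z W Z Z   [W -> that that]
red north fish red north that that Z W Z Z => red north fish red north that that red north W Z Z   [Z -> red north]
red north fish red north that that red north W Z Z => red north fish red north that that red north that that Z Z   [W -> that that]
red north fish red north that that red north that that Z Z => red north fish red north that that red north that that red Z   [Z -> red]
red north fish red north that that red north that that red Z => red north fish red north that that red north that that red red north   [Z -> red north]

S => Z W => red W => red S W Z => red north W Z => red north S W Z Z => red north Z W W Z Z => red north fish red W W Z Z => red north fish red S W Z W Z Z => red north fish red north W Z W Z Z => red north fish red north that that Z W Z Z => red north fish red north that that red north W Z Z => red north fish red north that that red north that that Z Z => red north fish red north that that red north that that red Z => red north fish red north that that red north that that red red north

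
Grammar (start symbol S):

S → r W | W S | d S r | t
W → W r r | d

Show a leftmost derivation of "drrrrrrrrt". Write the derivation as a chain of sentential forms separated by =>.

S => WS   [S → W S]
WS => WrrS   [W → W r r]
WrrS => WrrrrS   [W → W r r]
WrrrrS => WrrrrrrS   [W → W r r]
WrrrrrrS => WrrrrrrrrS   [W → W r r]
WrrrrrrrrS => drrrrrrrrS   [W → d]
drrrrrrrrS => drrrrrrrrt   [S → t]

S=>WS=>WrrS=>WrrrrS=>WrrrrrrS=>WrrrrrrrrS=>drrrrrrrrS=>drrrrrrrrt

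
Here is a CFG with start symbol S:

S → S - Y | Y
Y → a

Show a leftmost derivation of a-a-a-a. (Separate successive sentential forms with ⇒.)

S ⇒ S-Y ⇒ S-Y-Y ⇒ S-Y-Y-Y ⇒ Y-Y-Y-Y ⇒ a-Y-Y-Y ⇒ a-a-Y-Y ⇒ a-a-a-Y ⇒ a-a-a-a

S ⇒ S-Y   [S → S - Y]
S-Y ⇒ S-Y-Y   [S → S - Y]
S-Y-Y ⇒ S-Y-Y-Y   [S → S - Y]
S-Y-Y-Y ⇒ Y-Y-Y-Y   [S → Y]
Y-Y-Y-Y ⇒ a-Y-Y-Y   [Y → a]
a-Y-Y-Y ⇒ a-a-Y-Y   [Y → a]
a-a-Y-Y ⇒ a-a-a-Y   [Y → a]
a-a-a-Y ⇒ a-a-a-a   [Y → a]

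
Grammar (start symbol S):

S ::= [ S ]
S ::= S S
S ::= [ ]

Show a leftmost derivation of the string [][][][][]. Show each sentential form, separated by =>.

S => SS   [S ::= S S]
SS => SSS   [S ::= S S]
SSS => SSSS   [S ::= S S]
SSSS => SSSSS   [S ::= S S]
SSSSS => []SSSS   [S ::= [ ]]
[]SSSS => [][]SSS   [S ::= [ ]]
[][]SSS => [][][]SS   [S ::= [ ]]
[][][]SS => [][][][]S   [S ::= [ ]]
[][][][]S => [][][][][]   [S ::= [ ]]

S=>SS=>SSS=>SSSS=>SSSSS=>[]SSSS=>[][]SSS=>[][][]SS=>[][][][]S=>[][][][][]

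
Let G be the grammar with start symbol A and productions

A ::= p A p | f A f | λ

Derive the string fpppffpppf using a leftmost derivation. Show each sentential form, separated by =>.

A=>fAf=>fpApf=>fppAppf=>fpppApppf=>fpppfAfpppf=>fpppffpppf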